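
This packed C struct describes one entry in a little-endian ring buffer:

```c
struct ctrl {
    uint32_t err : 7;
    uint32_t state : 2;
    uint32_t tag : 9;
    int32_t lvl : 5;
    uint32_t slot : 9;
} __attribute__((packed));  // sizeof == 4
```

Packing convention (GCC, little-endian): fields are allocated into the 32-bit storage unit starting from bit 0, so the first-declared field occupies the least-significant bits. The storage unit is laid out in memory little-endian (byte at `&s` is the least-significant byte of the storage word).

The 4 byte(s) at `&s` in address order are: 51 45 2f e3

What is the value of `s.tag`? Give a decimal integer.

418

[0]=0x51 [1]=0x45 [2]=0x2f [3]=0xe3 (little-endian) → word 0xe32f4551
err:7 @ bit 0 → (0xe32f4551>>0)&0x7f = 0x51
state:2 @ bit 7 → (0xe32f4551>>7)&0x3 = 0x2
tag:9 @ bit 9 → (0xe32f4551>>9)&0x1ff = 0x1a2  ←
lvl:5 @ bit 18 → (0xe32f4551>>18)&0x1f = 0xb
slot:9 @ bit 23 → (0xe32f4551>>23)&0x1ff = 0x1c6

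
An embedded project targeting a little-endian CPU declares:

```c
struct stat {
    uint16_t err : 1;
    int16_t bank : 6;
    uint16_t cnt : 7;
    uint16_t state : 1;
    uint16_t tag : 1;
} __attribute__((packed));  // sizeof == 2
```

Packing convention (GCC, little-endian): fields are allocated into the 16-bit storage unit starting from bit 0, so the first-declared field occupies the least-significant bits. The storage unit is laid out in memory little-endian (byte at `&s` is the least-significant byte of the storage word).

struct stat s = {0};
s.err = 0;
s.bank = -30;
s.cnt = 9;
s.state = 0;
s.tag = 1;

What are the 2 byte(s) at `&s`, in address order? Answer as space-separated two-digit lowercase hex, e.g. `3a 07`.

c4 84

err:1 = 0 → 0x0 << 0 → word 0x0000
bank:6 = -30 → 0x22 << 1 → word 0x0044
cnt:7 = 9 → 0x9 << 7 → word 0x04c4
state:1 = 0 → 0x0 << 14 → word 0x04c4
tag:1 = 1 → 0x1 << 15 → word 0x84c4
word = 0x84c4 → little-endian bytes:
  [0]=0xc4  [1]=0x84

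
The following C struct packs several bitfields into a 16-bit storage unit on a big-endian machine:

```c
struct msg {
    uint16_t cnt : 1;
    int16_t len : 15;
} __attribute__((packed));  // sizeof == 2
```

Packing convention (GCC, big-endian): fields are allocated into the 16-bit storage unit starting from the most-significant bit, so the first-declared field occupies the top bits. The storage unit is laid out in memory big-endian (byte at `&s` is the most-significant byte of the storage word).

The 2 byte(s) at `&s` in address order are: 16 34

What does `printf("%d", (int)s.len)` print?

5684

[0]=0x16 [1]=0x34 (big-endian) → word 0x1634
cnt [15+:1] = (word>>15) & 0x1 = 0
len [0+:15] = (word>>0) & 0x7fff = 5684  ←
len signed 15b, MSB=0: value = 5684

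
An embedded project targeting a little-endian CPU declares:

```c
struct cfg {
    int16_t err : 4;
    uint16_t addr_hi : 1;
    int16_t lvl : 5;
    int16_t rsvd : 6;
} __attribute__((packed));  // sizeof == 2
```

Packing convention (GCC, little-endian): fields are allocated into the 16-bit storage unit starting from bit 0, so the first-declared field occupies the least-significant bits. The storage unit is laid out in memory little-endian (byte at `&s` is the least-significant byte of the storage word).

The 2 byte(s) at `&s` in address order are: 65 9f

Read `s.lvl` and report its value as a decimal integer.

-5

[0]=0x65 [1]=0x9f (little-endian) → word 0x9f65
err [0+:4] = (word>>0) & 0xf = 5
addr_hi [4+:1] = (word>>4) & 0x1 = 0
lvl [5+:5] = (word>>5) & 0x1f = 27  ←
rsvd [10+:6] = (word>>10) & 0x3f = 39
lvl signed 5b, MSB=1: 27 - 32 = -5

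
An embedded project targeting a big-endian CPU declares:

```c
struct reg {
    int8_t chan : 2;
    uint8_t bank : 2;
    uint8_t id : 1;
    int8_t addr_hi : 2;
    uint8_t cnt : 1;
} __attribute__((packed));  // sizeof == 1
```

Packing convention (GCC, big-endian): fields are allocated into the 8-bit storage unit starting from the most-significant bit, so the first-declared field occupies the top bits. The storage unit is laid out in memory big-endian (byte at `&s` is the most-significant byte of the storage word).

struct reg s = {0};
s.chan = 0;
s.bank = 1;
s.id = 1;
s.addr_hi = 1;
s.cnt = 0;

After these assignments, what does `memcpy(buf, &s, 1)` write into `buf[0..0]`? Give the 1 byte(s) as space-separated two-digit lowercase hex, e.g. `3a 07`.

1a

chan:2 = 0 → 0x0 << 6 → word 0x00
bank:2 = 1 → 0x1 << 4 → word 0x10
id:1 = 1 → 0x1 << 3 → word 0x18
addr_hi:2 = 1 → 0x1 << 1 → word 0x1a
cnt:1 = 0 → 0x0 << 0 → word 0x1a
word = 0x1a → big-endian bytes:
  [0]=0x1a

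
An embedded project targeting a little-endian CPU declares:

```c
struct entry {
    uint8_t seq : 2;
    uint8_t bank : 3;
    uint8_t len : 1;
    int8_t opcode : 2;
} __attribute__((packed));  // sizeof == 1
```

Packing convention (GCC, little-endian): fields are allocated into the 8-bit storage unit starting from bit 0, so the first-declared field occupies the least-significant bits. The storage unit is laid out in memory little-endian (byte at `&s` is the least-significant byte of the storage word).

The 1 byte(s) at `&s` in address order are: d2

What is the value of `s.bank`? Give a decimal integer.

[0]=0xd2 (little-endian) → word 0xd2
seq [0+:2] = (word>>0) & 0x3 = 2
bank [2+:3] = (word>>2) & 0x7 = 4  ←
len [5+:1] = (word>>5) & 0x1 = 0
opcode [6+:2] = (word>>6) & 0x3 = 3

4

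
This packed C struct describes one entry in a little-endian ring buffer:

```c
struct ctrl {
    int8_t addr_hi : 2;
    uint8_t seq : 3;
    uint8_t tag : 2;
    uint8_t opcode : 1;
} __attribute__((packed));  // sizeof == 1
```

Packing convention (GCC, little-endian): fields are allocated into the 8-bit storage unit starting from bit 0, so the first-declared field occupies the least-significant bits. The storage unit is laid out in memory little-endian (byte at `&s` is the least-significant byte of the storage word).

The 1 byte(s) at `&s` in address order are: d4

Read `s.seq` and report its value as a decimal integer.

5

[0]=0xd4 (little-endian) → word 0xd4
addr_hi:2 @ bit 0 → (0xd4>>0)&0x3 = 0x0
seq:3 @ bit 2 → (0xd4>>2)&0x7 = 0x5  ←
tag:2 @ bit 5 → (0xd4>>5)&0x3 = 0x2
opcode:1 @ bit 7 → (0xd4>>7)&0x1 = 0x1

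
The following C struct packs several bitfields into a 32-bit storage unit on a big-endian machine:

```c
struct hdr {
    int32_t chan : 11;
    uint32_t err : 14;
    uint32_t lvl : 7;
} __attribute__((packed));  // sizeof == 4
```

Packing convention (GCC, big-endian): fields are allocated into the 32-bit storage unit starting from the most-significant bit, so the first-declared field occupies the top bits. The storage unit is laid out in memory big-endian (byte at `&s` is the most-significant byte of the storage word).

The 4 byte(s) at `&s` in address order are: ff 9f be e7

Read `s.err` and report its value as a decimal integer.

[0]=0xff [1]=0x9f [2]=0xbe [3]=0xe7 (big-endian) → word 0xff9fbee7
chan:11 @ bit 21 → (0xff9fbee7>>21)&0x7ff = 0x7fc
err:14 @ bit 7 → (0xff9fbee7>>7)&0x3fff = 0x3f7d  ←
lvl:7 @ bit 0 → (0xff9fbee7>>0)&0x7f = 0x67

16253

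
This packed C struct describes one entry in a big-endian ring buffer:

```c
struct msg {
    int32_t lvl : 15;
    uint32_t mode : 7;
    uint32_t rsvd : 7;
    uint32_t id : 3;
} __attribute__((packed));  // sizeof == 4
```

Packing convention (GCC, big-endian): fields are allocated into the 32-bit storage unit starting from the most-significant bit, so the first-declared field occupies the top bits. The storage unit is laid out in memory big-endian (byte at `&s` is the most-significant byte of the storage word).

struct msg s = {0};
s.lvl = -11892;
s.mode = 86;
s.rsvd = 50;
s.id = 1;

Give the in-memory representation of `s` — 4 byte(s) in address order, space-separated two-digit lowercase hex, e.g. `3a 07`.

[17+:15] lvl=-11892 & 0x7fff = 0x518c; word=0xa3180000
[10+:7] mode=86 & 0x7f = 0x56; word=0xa3195800
[3+:7] rsvd=50 & 0x7f = 0x32; word=0xa3195990
[0+:3] id=1 & 0x7 = 0x1; word=0xa3195991
word = 0xa3195991 → big-endian bytes:
  [0]=0xa3  [1]=0x19  [2]=0x59  [3]=0x91

a3 19 59 91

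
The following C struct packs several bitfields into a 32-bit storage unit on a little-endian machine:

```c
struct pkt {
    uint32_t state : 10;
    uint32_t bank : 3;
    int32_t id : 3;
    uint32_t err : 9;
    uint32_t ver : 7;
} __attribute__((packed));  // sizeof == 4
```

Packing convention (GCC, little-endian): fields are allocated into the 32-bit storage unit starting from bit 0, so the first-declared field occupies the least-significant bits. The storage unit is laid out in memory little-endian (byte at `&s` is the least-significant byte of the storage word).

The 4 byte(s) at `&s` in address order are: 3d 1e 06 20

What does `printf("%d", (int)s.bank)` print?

7

[0]=0x3d [1]=0x1e [2]=0x06 [3]=0x20 (little-endian) → word 0x20061e3d
state [0+:10] = (word>>0) & 0x3ff = 573
bank [10+:3] = (word>>10) & 0x7 = 7  ←
id [13+:3] = (word>>13) & 0x7 = 0
err [16+:9] = (word>>16) & 0x1ff = 6
ver [25+:7] = (word>>25) & 0x7f = 16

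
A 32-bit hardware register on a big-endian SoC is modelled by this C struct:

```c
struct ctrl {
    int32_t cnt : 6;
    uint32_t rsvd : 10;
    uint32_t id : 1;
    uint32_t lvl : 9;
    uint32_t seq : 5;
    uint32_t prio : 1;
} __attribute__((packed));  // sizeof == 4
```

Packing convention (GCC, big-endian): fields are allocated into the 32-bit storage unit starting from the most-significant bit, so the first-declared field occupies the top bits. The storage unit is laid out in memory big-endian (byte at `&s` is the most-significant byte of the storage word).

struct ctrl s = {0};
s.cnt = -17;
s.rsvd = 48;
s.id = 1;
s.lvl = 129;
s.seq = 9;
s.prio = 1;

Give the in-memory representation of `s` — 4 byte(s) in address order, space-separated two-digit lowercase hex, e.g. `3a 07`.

bc 30 a0 53

[26+:6] cnt=-17 & 0x3f = 0x2f; word=0xbc000000
[16+:10] rsvd=48 & 0x3ff = 0x30; word=0xbc300000
[15+:1] id=1 & 0x1 = 0x1; word=0xbc308000
[6+:9] lvl=129 & 0x1ff = 0x81; word=0xbc30a040
[1+:5] seq=9 & 0x1f = 0x9; word=0xbc30a052
[0+:1] prio=1 & 0x1 = 0x1; word=0xbc30a053
word = 0xbc30a053 → big-endian bytes:
  [0]=0xbc  [1]=0x30  [2]=0xa0  [3]=0x53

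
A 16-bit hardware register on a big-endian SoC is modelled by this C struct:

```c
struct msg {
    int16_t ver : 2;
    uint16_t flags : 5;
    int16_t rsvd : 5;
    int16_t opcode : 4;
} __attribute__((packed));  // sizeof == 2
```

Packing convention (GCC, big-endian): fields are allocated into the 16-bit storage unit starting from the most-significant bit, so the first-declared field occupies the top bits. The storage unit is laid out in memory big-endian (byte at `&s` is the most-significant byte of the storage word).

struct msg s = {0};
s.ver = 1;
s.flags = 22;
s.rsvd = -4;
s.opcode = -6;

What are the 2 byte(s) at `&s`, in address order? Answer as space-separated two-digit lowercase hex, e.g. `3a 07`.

6d ca

ver (2b) val=1 bits=0x1 at bit 14: 0x4000
flags (5b) val=22 bits=0x16 at bit 9: 0x6c00
rsvd (5b) val=-4 bits=0x1c at bit 4: 0x6dc0
opcode (4b) val=-6 bits=0xa at bit 0: 0x6dca
word = 0x6dca → big-endian bytes:
  [0]=0x6d  [1]=0xca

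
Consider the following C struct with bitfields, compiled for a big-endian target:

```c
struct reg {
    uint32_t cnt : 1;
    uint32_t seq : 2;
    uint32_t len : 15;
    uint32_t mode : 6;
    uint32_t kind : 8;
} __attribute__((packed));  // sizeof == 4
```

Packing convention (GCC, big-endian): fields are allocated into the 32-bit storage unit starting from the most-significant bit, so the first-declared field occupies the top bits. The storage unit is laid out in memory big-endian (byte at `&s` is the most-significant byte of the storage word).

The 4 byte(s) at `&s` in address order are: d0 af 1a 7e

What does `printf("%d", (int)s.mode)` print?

26

[0]=0xd0 [1]=0xaf [2]=0x1a [3]=0x7e (big-endian) → word 0xd0af1a7e
cnt [31+:1] = (word>>31) & 0x1 = 1
seq [29+:2] = (word>>29) & 0x3 = 2
len [14+:15] = (word>>14) & 0x7fff = 17084
mode [8+:6] = (word>>8) & 0x3f = 26  ←
kind [0+:8] = (word>>0) & 0xff = 126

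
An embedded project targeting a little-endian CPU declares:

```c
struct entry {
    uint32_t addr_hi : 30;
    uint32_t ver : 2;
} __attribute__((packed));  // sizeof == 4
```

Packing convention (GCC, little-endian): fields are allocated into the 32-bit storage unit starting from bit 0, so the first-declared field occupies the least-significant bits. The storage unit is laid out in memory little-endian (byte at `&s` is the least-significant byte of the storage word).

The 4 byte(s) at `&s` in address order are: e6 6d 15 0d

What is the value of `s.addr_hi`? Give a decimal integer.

[0]=0xe6 [1]=0x6d [2]=0x15 [3]=0x0d (little-endian) → word 0x0d156de6
addr_hi:30 @ bit 0 → (0x0d156de6>>0)&0x3fffffff = 0xd156de6  ←
ver:2 @ bit 30 → (0x0d156de6>>30)&0x3 = 0x0

219508198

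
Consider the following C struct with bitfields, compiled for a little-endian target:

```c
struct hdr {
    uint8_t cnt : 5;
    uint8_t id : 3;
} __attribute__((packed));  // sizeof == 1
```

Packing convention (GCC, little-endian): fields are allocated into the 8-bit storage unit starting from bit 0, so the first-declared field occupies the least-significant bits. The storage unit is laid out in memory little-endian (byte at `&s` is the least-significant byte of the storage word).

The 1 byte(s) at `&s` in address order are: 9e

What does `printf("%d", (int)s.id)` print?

[0]=0x9e (little-endian) → word 0x9e
cnt:5 @ bit 0 → (0x9e>>0)&0x1f = 0x1e
id:3 @ bit 5 → (0x9e>>5)&0x7 = 0x4  ←

4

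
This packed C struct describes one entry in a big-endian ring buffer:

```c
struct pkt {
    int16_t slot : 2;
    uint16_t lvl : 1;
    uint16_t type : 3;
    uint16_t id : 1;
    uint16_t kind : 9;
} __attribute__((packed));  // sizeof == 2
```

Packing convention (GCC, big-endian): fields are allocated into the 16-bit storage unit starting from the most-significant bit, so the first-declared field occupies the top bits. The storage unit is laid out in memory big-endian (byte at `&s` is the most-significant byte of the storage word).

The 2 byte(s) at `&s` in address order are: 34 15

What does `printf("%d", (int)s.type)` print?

[0]=0x34 [1]=0x15 (big-endian) → word 0x3415
slot [14+:2] = (word>>14) & 0x3 = 0
lvl [13+:1] = (word>>13) & 0x1 = 1
type [10+:3] = (word>>10) & 0x7 = 5  ←
id [9+:1] = (word>>9) & 0x1 = 0
kind [0+:9] = (word>>0) & 0x1ff = 21

5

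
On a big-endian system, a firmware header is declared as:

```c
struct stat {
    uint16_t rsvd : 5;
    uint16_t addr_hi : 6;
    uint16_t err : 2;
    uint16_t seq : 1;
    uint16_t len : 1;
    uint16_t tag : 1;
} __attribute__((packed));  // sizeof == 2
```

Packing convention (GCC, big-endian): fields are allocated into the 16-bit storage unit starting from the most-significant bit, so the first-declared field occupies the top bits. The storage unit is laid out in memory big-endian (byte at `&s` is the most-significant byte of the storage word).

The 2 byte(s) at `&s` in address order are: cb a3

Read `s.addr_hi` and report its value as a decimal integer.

29

[0]=0xcb [1]=0xa3 (big-endian) → word 0xcba3
rsvd [11+:5] = (word>>11) & 0x1f = 25
addr_hi [5+:6] = (word>>5) & 0x3f = 29  ←
err [3+:2] = (word>>3) & 0x3 = 0
seq [2+:1] = (word>>2) & 0x1 = 0
len [1+:1] = (word>>1) & 0x1 = 1
tag [0+:1] = (word>>0) & 0x1 = 1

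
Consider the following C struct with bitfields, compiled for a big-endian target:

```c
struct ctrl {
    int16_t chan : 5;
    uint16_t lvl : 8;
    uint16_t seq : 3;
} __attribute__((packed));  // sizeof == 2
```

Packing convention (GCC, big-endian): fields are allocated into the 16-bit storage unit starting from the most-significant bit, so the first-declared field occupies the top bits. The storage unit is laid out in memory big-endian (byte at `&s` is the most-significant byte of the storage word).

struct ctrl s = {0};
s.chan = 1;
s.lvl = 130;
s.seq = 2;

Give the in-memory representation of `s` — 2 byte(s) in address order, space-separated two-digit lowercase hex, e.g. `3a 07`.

0c 12

chan (5b) val=1 bits=0x1 at bit 11: 0x0800
lvl (8b) val=130 bits=0x82 at bit 3: 0x0c10
seq (3b) val=2 bits=0x2 at bit 0: 0x0c12
word = 0x0c12 → big-endian bytes:
  [0]=0x0c  [1]=0x12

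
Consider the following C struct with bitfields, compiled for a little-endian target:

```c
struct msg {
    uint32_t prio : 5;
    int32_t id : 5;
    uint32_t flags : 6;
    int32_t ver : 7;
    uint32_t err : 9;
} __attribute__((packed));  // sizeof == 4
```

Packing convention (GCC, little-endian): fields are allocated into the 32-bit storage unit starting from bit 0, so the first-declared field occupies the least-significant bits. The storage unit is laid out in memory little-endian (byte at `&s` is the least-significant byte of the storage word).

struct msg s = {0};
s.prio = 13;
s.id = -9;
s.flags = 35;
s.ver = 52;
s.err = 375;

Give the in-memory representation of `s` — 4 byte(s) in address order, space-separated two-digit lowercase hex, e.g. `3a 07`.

prio:5 = 13 → 0xd << 0 → word 0x0000000d
id:5 = -9 → 0x17 << 5 → word 0x000002ed
flags:6 = 35 → 0x23 << 10 → word 0x00008eed
ver:7 = 52 → 0x34 << 16 → word 0x00348eed
err:9 = 375 → 0x177 << 23 → word 0xbbb48eed
word = 0xbbb48eed → little-endian bytes:
  [0]=0xed  [1]=0x8e  [2]=0xb4  [3]=0xbb

ed 8e b4 bb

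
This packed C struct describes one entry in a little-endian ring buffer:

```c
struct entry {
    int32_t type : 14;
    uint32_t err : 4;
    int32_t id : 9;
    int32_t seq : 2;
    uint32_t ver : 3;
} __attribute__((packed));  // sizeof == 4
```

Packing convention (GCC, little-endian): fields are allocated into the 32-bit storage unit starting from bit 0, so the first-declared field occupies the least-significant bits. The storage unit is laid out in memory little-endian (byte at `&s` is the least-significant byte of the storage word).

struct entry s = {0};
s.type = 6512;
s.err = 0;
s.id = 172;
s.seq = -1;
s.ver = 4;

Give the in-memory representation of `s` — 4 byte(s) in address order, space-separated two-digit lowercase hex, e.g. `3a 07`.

[0+:14] type=6512 & 0x3fff = 0x1970; word=0x00001970
[14+:4] err=0 & 0xf = 0x0; word=0x00001970
[18+:9] id=172 & 0x1ff = 0xac; word=0x02b01970
[27+:2] seq=-1 & 0x3 = 0x3; word=0x1ab01970
[29+:3] ver=4 & 0x7 = 0x4; word=0x9ab01970
word = 0x9ab01970 → little-endian bytes:
  [0]=0x70  [1]=0x19  [2]=0xb0  [3]=0x9a

70 19 b0 9a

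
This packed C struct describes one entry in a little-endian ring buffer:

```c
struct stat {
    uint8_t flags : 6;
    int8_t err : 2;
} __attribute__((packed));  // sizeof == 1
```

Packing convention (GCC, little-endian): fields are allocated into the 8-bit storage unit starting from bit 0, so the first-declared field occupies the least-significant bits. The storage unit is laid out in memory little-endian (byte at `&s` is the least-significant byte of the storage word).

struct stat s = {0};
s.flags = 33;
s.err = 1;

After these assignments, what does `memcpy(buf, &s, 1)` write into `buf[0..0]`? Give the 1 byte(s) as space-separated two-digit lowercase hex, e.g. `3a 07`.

[0+:6] flags=33 & 0x3f = 0x21; word=0x21
[6+:2] err=1 & 0x3 = 0x1; word=0x61
word = 0x61 → little-endian bytes:
  [0]=0x61

61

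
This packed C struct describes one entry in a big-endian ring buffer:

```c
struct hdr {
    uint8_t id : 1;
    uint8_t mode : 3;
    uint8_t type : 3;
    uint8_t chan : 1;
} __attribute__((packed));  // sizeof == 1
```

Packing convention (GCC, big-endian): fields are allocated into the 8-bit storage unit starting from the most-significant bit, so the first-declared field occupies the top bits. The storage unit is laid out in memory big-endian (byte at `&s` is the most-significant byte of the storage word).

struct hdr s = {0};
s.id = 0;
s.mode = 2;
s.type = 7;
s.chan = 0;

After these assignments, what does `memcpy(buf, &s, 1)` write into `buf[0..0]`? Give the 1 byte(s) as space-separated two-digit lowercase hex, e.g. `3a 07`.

2e

id:1 = 0 → 0x0 << 7 → word 0x00
mode:3 = 2 → 0x2 << 4 → word 0x20
type:3 = 7 → 0x7 << 1 → word 0x2e
chan:1 = 0 → 0x0 << 0 → word 0x2e
word = 0x2e → big-endian bytes:
  [0]=0x2e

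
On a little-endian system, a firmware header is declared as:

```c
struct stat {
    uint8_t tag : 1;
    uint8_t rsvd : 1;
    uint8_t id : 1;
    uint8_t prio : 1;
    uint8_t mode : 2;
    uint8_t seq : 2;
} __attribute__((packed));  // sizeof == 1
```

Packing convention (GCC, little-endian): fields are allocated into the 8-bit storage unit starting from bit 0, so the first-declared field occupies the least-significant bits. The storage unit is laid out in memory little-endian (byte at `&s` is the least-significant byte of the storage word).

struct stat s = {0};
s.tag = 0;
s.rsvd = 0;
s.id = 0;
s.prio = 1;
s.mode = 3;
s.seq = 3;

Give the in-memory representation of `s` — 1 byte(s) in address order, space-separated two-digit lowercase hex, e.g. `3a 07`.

tag (1b) val=0 bits=0x0 at bit 0: 0x00
rsvd (1b) val=0 bits=0x0 at bit 1: 0x00
id (1b) val=0 bits=0x0 at bit 2: 0x00
prio (1b) val=1 bits=0x1 at bit 3: 0x08
mode (2b) val=3 bits=0x3 at bit 4: 0x38
seq (2b) val=3 bits=0x3 at bit 6: 0xf8
word = 0xf8 → little-endian bytes:
  [0]=0xf8

f8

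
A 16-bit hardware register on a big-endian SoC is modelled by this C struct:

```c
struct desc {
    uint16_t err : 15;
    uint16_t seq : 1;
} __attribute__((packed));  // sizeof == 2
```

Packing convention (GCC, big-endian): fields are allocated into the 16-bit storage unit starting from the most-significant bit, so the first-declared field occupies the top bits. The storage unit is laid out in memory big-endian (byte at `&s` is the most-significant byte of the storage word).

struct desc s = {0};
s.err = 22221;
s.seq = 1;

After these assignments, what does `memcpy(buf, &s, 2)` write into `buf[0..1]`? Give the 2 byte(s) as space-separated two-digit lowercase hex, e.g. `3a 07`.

ad 9b

err (15b) val=22221 bits=0x56cd at bit 1: 0xad9a
seq (1b) val=1 bits=0x1 at bit 0: 0xad9b
word = 0xad9b → big-endian bytes:
  [0]=0xad  [1]=0x9b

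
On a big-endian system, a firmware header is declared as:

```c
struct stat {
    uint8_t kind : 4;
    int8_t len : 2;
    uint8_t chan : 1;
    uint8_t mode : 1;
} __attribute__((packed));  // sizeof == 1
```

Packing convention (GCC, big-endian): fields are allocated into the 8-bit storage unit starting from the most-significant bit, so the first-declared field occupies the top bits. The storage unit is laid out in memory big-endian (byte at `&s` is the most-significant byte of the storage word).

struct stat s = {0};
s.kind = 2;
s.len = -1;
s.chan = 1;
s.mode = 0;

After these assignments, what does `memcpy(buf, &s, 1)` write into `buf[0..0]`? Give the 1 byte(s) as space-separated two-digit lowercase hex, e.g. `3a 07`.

kind (4b) val=2 bits=0x2 at bit 4: 0x20
len (2b) val=-1 bits=0x3 at bit 2: 0x2c
chan (1b) val=1 bits=0x1 at bit 1: 0x2e
mode (1b) val=0 bits=0x0 at bit 0: 0x2e
word = 0x2e → big-endian bytes:
  [0]=0x2e

2e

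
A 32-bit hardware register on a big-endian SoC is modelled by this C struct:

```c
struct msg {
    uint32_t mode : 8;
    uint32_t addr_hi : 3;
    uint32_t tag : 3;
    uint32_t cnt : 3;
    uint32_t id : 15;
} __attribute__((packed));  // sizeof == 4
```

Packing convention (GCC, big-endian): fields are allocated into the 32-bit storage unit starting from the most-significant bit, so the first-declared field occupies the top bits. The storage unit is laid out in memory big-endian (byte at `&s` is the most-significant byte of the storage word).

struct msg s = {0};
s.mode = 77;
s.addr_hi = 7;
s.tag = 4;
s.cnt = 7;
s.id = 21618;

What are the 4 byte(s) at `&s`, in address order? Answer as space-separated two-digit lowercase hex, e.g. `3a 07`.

4d f3 d4 72

[24+:8] mode=77 & 0xff = 0x4d; word=0x4d000000
[21+:3] addr_hi=7 & 0x7 = 0x7; word=0x4de00000
[18+:3] tag=4 & 0x7 = 0x4; word=0x4df00000
[15+:3] cnt=7 & 0x7 = 0x7; word=0x4df38000
[0+:15] id=21618 & 0x7fff = 0x5472; word=0x4df3d472
word = 0x4df3d472 → big-endian bytes:
  [0]=0x4d  [1]=0xf3  [2]=0xd4  [3]=0x72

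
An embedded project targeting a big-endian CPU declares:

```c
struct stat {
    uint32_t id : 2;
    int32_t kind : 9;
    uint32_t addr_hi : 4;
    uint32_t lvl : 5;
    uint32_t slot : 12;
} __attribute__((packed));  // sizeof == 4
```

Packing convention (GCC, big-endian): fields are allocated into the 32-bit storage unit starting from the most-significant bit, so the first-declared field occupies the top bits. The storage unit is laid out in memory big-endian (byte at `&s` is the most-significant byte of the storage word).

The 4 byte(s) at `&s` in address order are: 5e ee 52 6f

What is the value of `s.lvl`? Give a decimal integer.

5

[0]=0x5e [1]=0xee [2]=0x52 [3]=0x6f (big-endian) → word 0x5eee526f
id:2 @ bit 30 → (0x5eee526f>>30)&0x3 = 0x1
kind:9 @ bit 21 → (0x5eee526f>>21)&0x1ff = 0xf7
addr_hi:4 @ bit 17 → (0x5eee526f>>17)&0xf = 0x7
lvl:5 @ bit 12 → (0x5eee526f>>12)&0x1f = 0x5  ←
slot:12 @ bit 0 → (0x5eee526f>>0)&0xfff = 0x26f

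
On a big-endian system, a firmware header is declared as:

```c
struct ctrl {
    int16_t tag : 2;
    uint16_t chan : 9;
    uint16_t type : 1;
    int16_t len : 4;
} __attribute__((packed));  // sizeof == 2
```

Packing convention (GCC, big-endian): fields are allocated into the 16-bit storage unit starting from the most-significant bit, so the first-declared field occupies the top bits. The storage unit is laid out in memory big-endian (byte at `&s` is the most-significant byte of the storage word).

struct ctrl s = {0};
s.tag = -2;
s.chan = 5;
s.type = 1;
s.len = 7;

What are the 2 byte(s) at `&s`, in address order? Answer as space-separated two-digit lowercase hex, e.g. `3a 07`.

80 b7

tag (2b) val=-2 bits=0x2 at bit 14: 0x8000
chan (9b) val=5 bits=0x5 at bit 5: 0x80a0
type (1b) val=1 bits=0x1 at bit 4: 0x80b0
len (4b) val=7 bits=0x7 at bit 0: 0x80b7
word = 0x80b7 → big-endian bytes:
  [0]=0x80  [1]=0xb7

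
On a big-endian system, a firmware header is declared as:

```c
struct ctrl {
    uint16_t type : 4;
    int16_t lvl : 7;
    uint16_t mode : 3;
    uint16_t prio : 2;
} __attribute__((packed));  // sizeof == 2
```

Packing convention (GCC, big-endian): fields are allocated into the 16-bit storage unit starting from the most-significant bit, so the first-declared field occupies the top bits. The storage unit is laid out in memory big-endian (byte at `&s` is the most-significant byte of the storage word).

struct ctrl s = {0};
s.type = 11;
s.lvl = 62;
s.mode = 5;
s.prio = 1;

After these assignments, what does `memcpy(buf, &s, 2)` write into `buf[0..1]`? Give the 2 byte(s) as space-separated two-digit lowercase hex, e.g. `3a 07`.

type:4 = 11 → 0xb << 12 → word 0xb000
lvl:7 = 62 → 0x3e << 5 → word 0xb7c0
mode:3 = 5 → 0x5 << 2 → word 0xb7d4
prio:2 = 1 → 0x1 << 0 → word 0xb7d5
word = 0xb7d5 → big-endian bytes:
  [0]=0xb7  [1]=0xd5

b7 d5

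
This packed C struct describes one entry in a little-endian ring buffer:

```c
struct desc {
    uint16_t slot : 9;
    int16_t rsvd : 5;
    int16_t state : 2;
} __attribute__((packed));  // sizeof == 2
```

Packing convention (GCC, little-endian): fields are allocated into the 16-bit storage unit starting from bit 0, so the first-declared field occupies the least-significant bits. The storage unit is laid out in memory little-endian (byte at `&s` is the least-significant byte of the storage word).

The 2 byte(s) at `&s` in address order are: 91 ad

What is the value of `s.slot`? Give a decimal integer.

401

[0]=0x91 [1]=0xad (little-endian) → word 0xad91
slot:9 @ bit 0 → (0xad91>>0)&0x1ff = 0x191  ←
rsvd:5 @ bit 9 → (0xad91>>9)&0x1f = 0x16
state:2 @ bit 14 → (0xad91>>14)&0x3 = 0x2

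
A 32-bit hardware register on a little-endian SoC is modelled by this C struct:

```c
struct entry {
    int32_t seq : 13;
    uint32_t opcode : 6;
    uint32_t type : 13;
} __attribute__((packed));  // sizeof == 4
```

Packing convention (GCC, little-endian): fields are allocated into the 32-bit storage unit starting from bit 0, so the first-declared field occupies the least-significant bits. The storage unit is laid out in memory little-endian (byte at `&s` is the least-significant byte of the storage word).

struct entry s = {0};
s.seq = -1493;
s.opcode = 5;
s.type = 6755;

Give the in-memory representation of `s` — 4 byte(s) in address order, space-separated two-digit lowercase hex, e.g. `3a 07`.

2b ba 18 d3

seq:13 = -1493 → 0x1a2b << 0 → word 0x00001a2b
opcode:6 = 5 → 0x5 << 13 → word 0x0000ba2b
type:13 = 6755 → 0x1a63 << 19 → word 0xd318ba2b
word = 0xd318ba2b → little-endian bytes:
  [0]=0x2b  [1]=0xba  [2]=0x18  [3]=0xd3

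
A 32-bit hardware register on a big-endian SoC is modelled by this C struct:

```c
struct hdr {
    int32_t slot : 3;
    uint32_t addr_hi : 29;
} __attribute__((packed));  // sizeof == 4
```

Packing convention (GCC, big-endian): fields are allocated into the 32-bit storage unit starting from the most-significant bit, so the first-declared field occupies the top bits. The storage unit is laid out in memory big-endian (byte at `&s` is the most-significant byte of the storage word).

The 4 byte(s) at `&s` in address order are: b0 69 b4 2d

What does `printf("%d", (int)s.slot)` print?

[0]=0xb0 [1]=0x69 [2]=0xb4 [3]=0x2d (big-endian) → word 0xb069b42d
slot:3 @ bit 29 → (0xb069b42d>>29)&0x7 = 0x5  ←
addr_hi:29 @ bit 0 → (0xb069b42d>>0)&0x1fffffff = 0x1069b42d
slot signed 3b, MSB=1: 5 - 8 = -3

-3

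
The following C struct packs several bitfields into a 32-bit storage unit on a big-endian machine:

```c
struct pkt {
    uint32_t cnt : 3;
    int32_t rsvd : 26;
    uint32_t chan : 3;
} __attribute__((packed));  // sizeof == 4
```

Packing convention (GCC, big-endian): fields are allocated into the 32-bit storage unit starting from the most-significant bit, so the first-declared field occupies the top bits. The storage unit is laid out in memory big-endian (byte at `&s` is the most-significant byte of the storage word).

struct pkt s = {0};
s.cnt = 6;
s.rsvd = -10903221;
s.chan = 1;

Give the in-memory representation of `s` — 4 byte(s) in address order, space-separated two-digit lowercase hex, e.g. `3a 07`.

da cd 0a 59

cnt:3 = 6 → 0x6 << 29 → word 0xc0000000
rsvd:26 = -10903221 → 0x359a14b << 3 → word 0xdacd0a58
chan:3 = 1 → 0x1 << 0 → word 0xdacd0a59
word = 0xdacd0a59 → big-endian bytes:
  [0]=0xda  [1]=0xcd  [2]=0x0a  [3]=0x59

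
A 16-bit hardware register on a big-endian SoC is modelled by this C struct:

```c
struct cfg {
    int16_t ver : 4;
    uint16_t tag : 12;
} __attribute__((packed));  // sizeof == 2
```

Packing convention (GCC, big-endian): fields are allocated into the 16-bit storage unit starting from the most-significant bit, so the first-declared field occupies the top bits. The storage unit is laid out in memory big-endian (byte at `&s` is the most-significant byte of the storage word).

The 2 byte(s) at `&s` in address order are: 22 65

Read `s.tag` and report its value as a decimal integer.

[0]=0x22 [1]=0x65 (big-endian) → word 0x2265
ver [12+:4] = (word>>12) & 0xf = 2
tag [0+:12] = (word>>0) & 0xfff = 613  ←

613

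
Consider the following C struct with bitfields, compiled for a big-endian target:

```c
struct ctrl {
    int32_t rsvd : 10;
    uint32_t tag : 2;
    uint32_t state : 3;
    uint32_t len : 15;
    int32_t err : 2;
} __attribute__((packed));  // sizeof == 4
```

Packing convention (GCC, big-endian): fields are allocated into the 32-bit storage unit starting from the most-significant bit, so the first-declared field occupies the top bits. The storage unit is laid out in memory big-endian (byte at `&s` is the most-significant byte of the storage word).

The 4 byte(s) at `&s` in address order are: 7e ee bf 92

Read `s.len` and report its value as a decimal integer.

[0]=0x7e [1]=0xee [2]=0xbf [3]=0x92 (big-endian) → word 0x7eeebf92
rsvd:10 @ bit 22 → (0x7eeebf92>>22)&0x3ff = 0x1fb
tag:2 @ bit 20 → (0x7eeebf92>>20)&0x3 = 0x2
state:3 @ bit 17 → (0x7eeebf92>>17)&0x7 = 0x7
len:15 @ bit 2 → (0x7eeebf92>>2)&0x7fff = 0x2fe4  ←
err:2 @ bit 0 → (0x7eeebf92>>0)&0x3 = 0x2

12260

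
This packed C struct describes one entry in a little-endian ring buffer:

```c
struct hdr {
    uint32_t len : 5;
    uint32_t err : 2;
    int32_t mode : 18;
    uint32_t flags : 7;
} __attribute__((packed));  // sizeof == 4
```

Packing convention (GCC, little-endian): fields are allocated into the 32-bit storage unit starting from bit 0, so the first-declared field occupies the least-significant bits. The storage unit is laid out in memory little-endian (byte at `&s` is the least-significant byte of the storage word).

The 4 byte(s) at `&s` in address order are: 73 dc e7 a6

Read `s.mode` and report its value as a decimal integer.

[0]=0x73 [1]=0xdc [2]=0xe7 [3]=0xa6 (little-endian) → word 0xa6e7dc73
len:5 @ bit 0 → (0xa6e7dc73>>0)&0x1f = 0x13
err:2 @ bit 5 → (0xa6e7dc73>>5)&0x3 = 0x3
mode:18 @ bit 7 → (0xa6e7dc73>>7)&0x3ffff = 0x1cfb8  ←
flags:7 @ bit 25 → (0xa6e7dc73>>25)&0x7f = 0x53
mode signed 18b, MSB=0: value = 118712

118712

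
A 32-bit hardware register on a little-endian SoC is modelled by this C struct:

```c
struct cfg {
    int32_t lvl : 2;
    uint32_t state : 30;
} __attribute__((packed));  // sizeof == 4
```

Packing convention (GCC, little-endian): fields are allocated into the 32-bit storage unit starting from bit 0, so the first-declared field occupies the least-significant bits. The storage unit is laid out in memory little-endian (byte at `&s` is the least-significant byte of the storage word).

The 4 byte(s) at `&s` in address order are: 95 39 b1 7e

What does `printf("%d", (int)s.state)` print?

531385957

[0]=0x95 [1]=0x39 [2]=0xb1 [3]=0x7e (little-endian) → word 0x7eb13995
lvl:2 @ bit 0 → (0x7eb13995>>0)&0x3 = 0x1
state:30 @ bit 2 → (0x7eb13995>>2)&0x3fffffff = 0x1fac4e65  ←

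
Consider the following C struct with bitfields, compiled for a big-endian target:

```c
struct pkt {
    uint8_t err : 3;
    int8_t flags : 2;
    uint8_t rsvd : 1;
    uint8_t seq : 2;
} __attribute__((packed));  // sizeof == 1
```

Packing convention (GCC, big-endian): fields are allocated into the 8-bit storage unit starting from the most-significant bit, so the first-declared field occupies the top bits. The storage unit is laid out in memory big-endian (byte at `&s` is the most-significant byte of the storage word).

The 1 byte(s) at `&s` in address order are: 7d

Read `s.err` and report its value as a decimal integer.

[0]=0x7d (big-endian) → word 0x7d
err [5+:3] = (word>>5) & 0x7 = 3  ←
flags [3+:2] = (word>>3) & 0x3 = 3
rsvd [2+:1] = (word>>2) & 0x1 = 1
seq [0+:2] = (word>>0) & 0x3 = 1

3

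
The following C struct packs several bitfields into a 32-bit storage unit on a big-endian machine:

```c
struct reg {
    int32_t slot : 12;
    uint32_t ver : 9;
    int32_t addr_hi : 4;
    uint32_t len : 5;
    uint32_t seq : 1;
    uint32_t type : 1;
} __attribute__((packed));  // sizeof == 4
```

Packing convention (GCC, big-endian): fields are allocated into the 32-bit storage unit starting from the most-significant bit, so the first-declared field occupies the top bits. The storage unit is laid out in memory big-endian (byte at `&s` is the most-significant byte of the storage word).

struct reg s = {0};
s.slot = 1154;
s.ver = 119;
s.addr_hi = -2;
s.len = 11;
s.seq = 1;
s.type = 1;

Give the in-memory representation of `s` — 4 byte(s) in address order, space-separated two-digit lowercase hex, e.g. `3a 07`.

[20+:12] slot=1154 & 0xfff = 0x482; word=0x48200000
[11+:9] ver=119 & 0x1ff = 0x77; word=0x4823b800
[7+:4] addr_hi=-2 & 0xf = 0xe; word=0x4823bf00
[2+:5] len=11 & 0x1f = 0xb; word=0x4823bf2c
[1+:1] seq=1 & 0x1 = 0x1; word=0x4823bf2e
[0+:1] type=1 & 0x1 = 0x1; word=0x4823bf2f
word = 0x4823bf2f → big-endian bytes:
  [0]=0x48  [1]=0x23  [2]=0xbf  [3]=0x2f

48 23 bf 2f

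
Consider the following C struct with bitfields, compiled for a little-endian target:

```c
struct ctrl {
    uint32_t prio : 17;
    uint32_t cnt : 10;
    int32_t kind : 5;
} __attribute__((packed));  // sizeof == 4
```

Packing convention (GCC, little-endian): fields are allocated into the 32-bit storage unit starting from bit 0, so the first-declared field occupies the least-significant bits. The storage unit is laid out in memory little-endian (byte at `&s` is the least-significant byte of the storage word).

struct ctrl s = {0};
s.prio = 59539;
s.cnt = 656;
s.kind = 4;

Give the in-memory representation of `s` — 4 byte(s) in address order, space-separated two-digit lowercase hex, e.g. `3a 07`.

93 e8 20 25

[0+:17] prio=59539 & 0x1ffff = 0xe893; word=0x0000e893
[17+:10] cnt=656 & 0x3ff = 0x290; word=0x0520e893
[27+:5] kind=4 & 0x1f = 0x4; word=0x2520e893
word = 0x2520e893 → little-endian bytes:
  [0]=0x93  [1]=0xe8  [2]=0x20  [3]=0x25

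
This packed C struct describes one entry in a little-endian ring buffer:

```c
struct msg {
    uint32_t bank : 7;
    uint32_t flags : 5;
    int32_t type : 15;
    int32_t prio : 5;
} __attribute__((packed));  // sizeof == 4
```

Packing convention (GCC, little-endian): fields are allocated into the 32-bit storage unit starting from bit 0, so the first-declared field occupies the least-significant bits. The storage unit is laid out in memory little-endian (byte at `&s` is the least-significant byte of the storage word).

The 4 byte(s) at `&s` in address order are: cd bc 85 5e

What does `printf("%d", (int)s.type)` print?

[0]=0xcd [1]=0xbc [2]=0x85 [3]=0x5e (little-endian) → word 0x5e85bccd
bank [0+:7] = (word>>0) & 0x7f = 77
flags [7+:5] = (word>>7) & 0x1f = 25
type [12+:15] = (word>>12) & 0x7fff = 26715  ←
prio [27+:5] = (word>>27) & 0x1f = 11
type signed 15b, MSB=1: 26715 - 32768 = -6053

-6053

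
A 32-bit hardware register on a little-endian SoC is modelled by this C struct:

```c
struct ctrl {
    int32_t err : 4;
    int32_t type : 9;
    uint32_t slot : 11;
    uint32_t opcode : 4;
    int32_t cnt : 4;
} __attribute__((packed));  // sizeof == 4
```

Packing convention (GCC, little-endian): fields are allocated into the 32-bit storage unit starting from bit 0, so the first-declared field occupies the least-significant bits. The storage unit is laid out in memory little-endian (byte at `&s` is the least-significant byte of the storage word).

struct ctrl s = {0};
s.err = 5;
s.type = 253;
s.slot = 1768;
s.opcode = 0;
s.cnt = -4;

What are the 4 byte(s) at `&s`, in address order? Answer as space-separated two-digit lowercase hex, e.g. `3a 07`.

d5 0f dd c0

err:4 = 5 → 0x5 << 0 → word 0x00000005
type:9 = 253 → 0xfd << 4 → word 0x00000fd5
slot:11 = 1768 → 0x6e8 << 13 → word 0x00dd0fd5
opcode:4 = 0 → 0x0 << 24 → word 0x00dd0fd5
cnt:4 = -4 → 0xc << 28 → word 0xc0dd0fd5
word = 0xc0dd0fd5 → little-endian bytes:
  [0]=0xd5  [1]=0x0f  [2]=0xdd  [3]=0xc0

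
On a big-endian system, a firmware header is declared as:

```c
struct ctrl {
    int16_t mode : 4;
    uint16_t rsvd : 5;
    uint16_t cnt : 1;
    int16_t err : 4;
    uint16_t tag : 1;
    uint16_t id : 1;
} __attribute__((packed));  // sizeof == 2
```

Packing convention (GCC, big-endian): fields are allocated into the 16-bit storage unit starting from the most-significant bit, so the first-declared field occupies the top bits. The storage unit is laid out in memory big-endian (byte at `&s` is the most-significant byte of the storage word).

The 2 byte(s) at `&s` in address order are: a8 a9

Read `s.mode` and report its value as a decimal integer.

-6

[0]=0xa8 [1]=0xa9 (big-endian) → word 0xa8a9
mode:4 @ bit 12 → (0xa8a9>>12)&0xf = 0xa  ←
rsvd:5 @ bit 7 → (0xa8a9>>7)&0x1f = 0x11
cnt:1 @ bit 6 → (0xa8a9>>6)&0x1 = 0x0
err:4 @ bit 2 → (0xa8a9>>2)&0xf = 0xa
tag:1 @ bit 1 → (0xa8a9>>1)&0x1 = 0x0
id:1 @ bit 0 → (0xa8a9>>0)&0x1 = 0x1
mode signed 4b, MSB=1: 10 - 16 = -6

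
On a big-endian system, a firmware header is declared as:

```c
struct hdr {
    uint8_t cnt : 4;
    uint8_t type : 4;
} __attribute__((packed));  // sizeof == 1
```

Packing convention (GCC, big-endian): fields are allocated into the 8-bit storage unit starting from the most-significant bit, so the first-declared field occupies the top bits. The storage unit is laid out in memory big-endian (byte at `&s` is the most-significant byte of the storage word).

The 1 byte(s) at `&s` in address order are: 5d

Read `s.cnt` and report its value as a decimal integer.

[0]=0x5d (big-endian) → word 0x5d
cnt [4+:4] = (word>>4) & 0xf = 5  ←
type [0+:4] = (word>>0) & 0xf = 13

5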